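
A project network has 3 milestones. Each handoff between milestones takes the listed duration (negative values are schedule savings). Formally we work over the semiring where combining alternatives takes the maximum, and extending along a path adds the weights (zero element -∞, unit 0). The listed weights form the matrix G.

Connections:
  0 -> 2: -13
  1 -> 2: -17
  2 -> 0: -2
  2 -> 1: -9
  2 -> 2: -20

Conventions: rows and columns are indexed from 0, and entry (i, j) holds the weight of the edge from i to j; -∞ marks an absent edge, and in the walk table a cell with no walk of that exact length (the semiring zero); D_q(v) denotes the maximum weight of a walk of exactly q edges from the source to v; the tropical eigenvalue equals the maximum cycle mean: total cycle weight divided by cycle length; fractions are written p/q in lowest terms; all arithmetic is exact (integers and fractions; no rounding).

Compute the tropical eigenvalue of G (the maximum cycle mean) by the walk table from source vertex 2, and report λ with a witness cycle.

q=0: [-∞, -∞, 0]
q=1: [-2, -9, -20]
q=2: [-22, -29, -15]
q=3: [-17, -24, -35]
Optimal cycle mean attained by: cycle 0->2->0, total (-13) + (-2), length 2.
Answer: λ = -15/2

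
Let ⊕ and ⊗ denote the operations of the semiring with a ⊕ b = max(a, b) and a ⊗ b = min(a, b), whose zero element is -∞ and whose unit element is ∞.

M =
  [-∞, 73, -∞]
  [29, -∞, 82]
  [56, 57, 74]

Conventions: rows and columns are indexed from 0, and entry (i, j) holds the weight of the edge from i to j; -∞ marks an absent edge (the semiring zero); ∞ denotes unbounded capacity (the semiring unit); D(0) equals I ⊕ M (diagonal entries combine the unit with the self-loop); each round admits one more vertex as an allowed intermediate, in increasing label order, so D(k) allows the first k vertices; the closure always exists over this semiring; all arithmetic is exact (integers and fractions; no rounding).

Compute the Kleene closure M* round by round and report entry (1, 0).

D(0):
  [∞, 73, -∞]
  [29, ∞, 82]
  [56, 57, ∞]
D(1):
  [∞, 73, -∞]
  [29, ∞, 82]
  [56, 57, ∞]
D(2):
  [∞, 73, 73]
  [29, ∞, 82]
  [56, 57, ∞]
D(3):
  [∞, 73, 73]
  [56, ∞, 82]
  [56, 57, ∞]
Answer: M*[1][0] = 56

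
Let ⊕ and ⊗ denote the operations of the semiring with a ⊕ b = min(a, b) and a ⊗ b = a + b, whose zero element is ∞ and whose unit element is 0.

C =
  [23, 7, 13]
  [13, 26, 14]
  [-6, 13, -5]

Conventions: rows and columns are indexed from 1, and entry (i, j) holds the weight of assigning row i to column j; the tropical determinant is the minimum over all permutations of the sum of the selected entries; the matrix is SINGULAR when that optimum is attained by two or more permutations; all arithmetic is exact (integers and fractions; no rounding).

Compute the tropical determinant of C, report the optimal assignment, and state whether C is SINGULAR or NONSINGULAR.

σ = (1, 2, 3): 23 + 26 + (-5) = 44
σ = (1, 3, 2): 23 + 14 + 13 = 50
σ = (2, 1, 3): 7 + 13 + (-5) = 15
σ = (2, 3, 1): 7 + 14 + (-6) = 15
σ = (3, 1, 2): 13 + 13 + 13 = 39
σ = (3, 2, 1): 13 + 26 + (-6) = 33
Optimal value attained by: σ = (2, 1, 3).
Answer: det⊕(C) = 15; verdict: SINGULAR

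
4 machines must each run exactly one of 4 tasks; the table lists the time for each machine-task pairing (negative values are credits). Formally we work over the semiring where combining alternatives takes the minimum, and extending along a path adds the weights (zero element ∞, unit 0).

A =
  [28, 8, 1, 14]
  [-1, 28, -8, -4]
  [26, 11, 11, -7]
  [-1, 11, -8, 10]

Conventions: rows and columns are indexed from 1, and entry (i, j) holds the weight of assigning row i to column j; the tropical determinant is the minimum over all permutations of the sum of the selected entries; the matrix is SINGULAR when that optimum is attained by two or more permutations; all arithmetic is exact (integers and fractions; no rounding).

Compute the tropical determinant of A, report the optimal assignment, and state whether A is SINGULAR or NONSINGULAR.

σ = (1, 2, 3, 4): 28 + 28 + 11 + 10 = 77
σ = (1, 2, 4, 3): 28 + 28 + (-7) + (-8) = 41
σ = (1, 3, 2, 4): 28 + (-8) + 11 + 10 = 41
σ = (1, 3, 4, 2): 28 + (-8) + (-7) + 11 = 24
σ = (1, 4, 2, 3): 28 + (-4) + 11 + (-8) = 27
σ = (1, 4, 3, 2): 28 + (-4) + 11 + 11 = 46
σ = (2, 1, 3, 4): 8 + (-1) + 11 + 10 = 28
σ = (2, 1, 4, 3): 8 + (-1) + (-7) + (-8) = -8
σ = (2, 3, 1, 4): 8 + (-8) + 26 + 10 = 36
σ = (2, 3, 4, 1): 8 + (-8) + (-7) + (-1) = -8
σ = (2, 4, 1, 3): 8 + (-4) + 26 + (-8) = 22
σ = (2, 4, 3, 1): 8 + (-4) + 11 + (-1) = 14
σ = (3, 1, 2, 4): 1 + (-1) + 11 + 10 = 21
σ = (3, 1, 4, 2): 1 + (-1) + (-7) + 11 = 4
σ = (3, 2, 1, 4): 1 + 28 + 26 + 10 = 65
σ = (3, 2, 4, 1): 1 + 28 + (-7) + (-1) = 21
σ = (3, 4, 1, 2): 1 + (-4) + 26 + 11 = 34
σ = (3, 4, 2, 1): 1 + (-4) + 11 + (-1) = 7
σ = (4, 1, 2, 3): 14 + (-1) + 11 + (-8) = 16
σ = (4, 1, 3, 2): 14 + (-1) + 11 + 11 = 35
σ = (4, 2, 1, 3): 14 + 28 + 26 + (-8) = 60
σ = (4, 2, 3, 1): 14 + 28 + 11 + (-1) = 52
σ = (4, 3, 1, 2): 14 + (-8) + 26 + 11 = 43
σ = (4, 3, 2, 1): 14 + (-8) + 11 + (-1) = 16
Optimal value attained by: σ = (2, 1, 4, 3).
Answer: det⊕(A) = -8; verdict: SINGULAR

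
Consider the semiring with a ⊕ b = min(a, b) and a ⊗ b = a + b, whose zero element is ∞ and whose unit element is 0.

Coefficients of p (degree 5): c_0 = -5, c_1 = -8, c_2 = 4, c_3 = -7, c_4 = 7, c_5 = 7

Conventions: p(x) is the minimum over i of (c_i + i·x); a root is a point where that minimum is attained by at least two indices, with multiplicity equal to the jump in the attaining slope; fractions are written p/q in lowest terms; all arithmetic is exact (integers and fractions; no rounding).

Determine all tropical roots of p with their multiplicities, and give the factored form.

hull edge (i=0, c=-5) to (i=1, c=-8): slope -3, span 1
hull edge (i=1, c=-8) to (i=3, c=-7): slope 1/2, span 2
hull edge (i=3, c=-7) to (i=5, c=7): slope 7, span 2
Factored form: p(x) = 7 ⊗ (x ⊕ (-7)) ⊗ (x ⊕ (-7)) ⊗ (x ⊕ (-1/2)) ⊗ (x ⊕ (-1/2)) ⊗ (x ⊕ 3)
Answer: roots = -7 (mult 2), -1/2 (mult 2), 3 (mult 1)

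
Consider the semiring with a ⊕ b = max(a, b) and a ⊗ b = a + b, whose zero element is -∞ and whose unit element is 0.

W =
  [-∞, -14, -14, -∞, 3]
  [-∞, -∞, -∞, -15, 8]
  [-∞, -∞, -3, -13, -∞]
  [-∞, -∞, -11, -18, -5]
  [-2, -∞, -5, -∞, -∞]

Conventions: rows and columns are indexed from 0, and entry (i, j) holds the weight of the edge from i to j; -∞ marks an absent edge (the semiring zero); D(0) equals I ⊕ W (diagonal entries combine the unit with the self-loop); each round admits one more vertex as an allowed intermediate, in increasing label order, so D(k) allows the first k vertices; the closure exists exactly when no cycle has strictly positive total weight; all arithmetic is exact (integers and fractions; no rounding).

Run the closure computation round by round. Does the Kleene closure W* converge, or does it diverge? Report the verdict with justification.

D(0):
  [0, -14, -14, -∞, 3]
  [-∞, 0, -∞, -15, 8]
  [-∞, -∞, 0, -13, -∞]
  [-∞, -∞, -11, 0, -5]
  [-2, -∞, -5, -∞, 0]
Detection: at round 1, diagonal entry (4, 4) turns strictly positive.
Key observation: the cycle 4->0->4 has total weight (-2) + 3, which is strictly positive.
Answer: DIVERGES — positive cycle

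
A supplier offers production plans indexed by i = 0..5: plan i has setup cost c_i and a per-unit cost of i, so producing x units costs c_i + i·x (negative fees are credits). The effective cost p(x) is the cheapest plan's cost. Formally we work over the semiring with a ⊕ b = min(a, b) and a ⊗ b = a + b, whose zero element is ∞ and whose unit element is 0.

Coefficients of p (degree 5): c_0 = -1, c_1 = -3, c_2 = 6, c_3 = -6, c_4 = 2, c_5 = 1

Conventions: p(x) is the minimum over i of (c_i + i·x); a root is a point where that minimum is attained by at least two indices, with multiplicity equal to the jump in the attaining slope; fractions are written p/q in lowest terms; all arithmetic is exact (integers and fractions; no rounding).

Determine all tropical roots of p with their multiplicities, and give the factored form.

hull edge (i=0, c=-1) to (i=1, c=-3): slope -2, span 1
hull edge (i=1, c=-3) to (i=3, c=-6): slope -3/2, span 2
hull edge (i=3, c=-6) to (i=5, c=1): slope 7/2, span 2
Factored form: p(x) = 1 ⊗ (x ⊕ (-7/2)) ⊗ (x ⊕ (-7/2)) ⊗ (x ⊕ 3/2) ⊗ (x ⊕ 3/2) ⊗ (x ⊕ 2)
Answer: roots = -7/2 (mult 2), 3/2 (mult 2), 2 (mult 1)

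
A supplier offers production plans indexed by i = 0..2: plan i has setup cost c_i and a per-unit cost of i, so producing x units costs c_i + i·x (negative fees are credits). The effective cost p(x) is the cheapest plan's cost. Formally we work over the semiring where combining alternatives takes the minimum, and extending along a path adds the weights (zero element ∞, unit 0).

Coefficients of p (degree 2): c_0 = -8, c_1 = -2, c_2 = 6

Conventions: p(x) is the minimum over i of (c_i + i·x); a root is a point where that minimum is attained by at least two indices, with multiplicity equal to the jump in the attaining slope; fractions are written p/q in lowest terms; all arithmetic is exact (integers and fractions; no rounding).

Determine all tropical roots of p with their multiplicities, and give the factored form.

hull edge (i=0, c=-8) to (i=1, c=-2): slope 6, span 1
hull edge (i=1, c=-2) to (i=2, c=6): slope 8, span 1
Factored form: p(x) = 6 ⊗ (x ⊕ (-8)) ⊗ (x ⊕ (-6))
Answer: roots = -8 (mult 1), -6 (mult 1)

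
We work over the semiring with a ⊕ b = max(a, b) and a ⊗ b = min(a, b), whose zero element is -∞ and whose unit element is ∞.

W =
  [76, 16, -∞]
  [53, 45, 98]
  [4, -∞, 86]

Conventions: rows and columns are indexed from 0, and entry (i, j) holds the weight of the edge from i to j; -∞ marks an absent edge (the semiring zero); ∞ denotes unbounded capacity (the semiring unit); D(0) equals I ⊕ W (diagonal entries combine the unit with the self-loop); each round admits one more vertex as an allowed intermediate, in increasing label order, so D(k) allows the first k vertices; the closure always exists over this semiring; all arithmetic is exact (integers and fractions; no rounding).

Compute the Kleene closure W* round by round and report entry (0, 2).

D(0):
  [∞, 16, -∞]
  [53, ∞, 98]
  [4, -∞, ∞]
D(1):
  [∞, 16, -∞]
  [53, ∞, 98]
  [4, 4, ∞]
D(2):
  [∞, 16, 16]
  [53, ∞, 98]
  [4, 4, ∞]
D(3):
  [∞, 16, 16]
  [53, ∞, 98]
  [4, 4, ∞]
Answer: W*[0][2] = 16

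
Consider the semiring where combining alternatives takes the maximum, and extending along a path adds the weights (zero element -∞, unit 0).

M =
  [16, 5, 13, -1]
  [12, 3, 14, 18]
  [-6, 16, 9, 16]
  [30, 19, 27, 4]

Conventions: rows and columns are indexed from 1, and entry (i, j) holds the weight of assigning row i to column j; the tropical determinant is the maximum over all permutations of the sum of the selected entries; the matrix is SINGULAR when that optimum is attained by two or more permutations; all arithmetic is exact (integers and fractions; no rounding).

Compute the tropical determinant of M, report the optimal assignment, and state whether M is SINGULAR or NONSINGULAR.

σ = (1, 2, 3, 4): 16 + 3 + 9 + 4 = 32
σ = (1, 2, 4, 3): 16 + 3 + 16 + 27 = 62
σ = (1, 3, 2, 4): 16 + 14 + 16 + 4 = 50
σ = (1, 3, 4, 2): 16 + 14 + 16 + 19 = 65
σ = (1, 4, 2, 3): 16 + 18 + 16 + 27 = 77
σ = (1, 4, 3, 2): 16 + 18 + 9 + 19 = 62
σ = (2, 1, 3, 4): 5 + 12 + 9 + 4 = 30
σ = (2, 1, 4, 3): 5 + 12 + 16 + 27 = 60
σ = (2, 3, 1, 4): 5 + 14 + (-6) + 4 = 17
σ = (2, 3, 4, 1): 5 + 14 + 16 + 30 = 65
σ = (2, 4, 1, 3): 5 + 18 + (-6) + 27 = 44
σ = (2, 4, 3, 1): 5 + 18 + 9 + 30 = 62
σ = (3, 1, 2, 4): 13 + 12 + 16 + 4 = 45
σ = (3, 1, 4, 2): 13 + 12 + 16 + 19 = 60
σ = (3, 2, 1, 4): 13 + 3 + (-6) + 4 = 14
σ = (3, 2, 4, 1): 13 + 3 + 16 + 30 = 62
σ = (3, 4, 1, 2): 13 + 18 + (-6) + 19 = 44
σ = (3, 4, 2, 1): 13 + 18 + 16 + 30 = 77
σ = (4, 1, 2, 3): (-1) + 12 + 16 + 27 = 54
σ = (4, 1, 3, 2): (-1) + 12 + 9 + 19 = 39
σ = (4, 2, 1, 3): (-1) + 3 + (-6) + 27 = 23
σ = (4, 2, 3, 1): (-1) + 3 + 9 + 30 = 41
σ = (4, 3, 1, 2): (-1) + 14 + (-6) + 19 = 26
σ = (4, 3, 2, 1): (-1) + 14 + 16 + 30 = 59
Optimal value attained by: σ = (1, 4, 2, 3).
Answer: det⊕(M) = 77; verdict: SINGULAR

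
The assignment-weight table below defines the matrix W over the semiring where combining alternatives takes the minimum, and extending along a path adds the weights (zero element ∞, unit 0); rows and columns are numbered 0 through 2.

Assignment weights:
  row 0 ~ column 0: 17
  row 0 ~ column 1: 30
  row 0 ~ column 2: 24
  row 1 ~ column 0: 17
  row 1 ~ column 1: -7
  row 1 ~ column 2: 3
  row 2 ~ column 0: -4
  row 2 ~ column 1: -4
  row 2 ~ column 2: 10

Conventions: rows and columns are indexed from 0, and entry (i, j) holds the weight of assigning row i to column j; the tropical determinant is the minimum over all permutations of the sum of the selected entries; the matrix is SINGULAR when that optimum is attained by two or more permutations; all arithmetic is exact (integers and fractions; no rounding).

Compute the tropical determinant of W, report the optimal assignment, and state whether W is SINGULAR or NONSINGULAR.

σ = (0, 1, 2): 17 + (-7) + 10 = 20
σ = (0, 2, 1): 17 + 3 + (-4) = 16
σ = (1, 0, 2): 30 + 17 + 10 = 57
σ = (1, 2, 0): 30 + 3 + (-4) = 29
σ = (2, 0, 1): 24 + 17 + (-4) = 37
σ = (2, 1, 0): 24 + (-7) + (-4) = 13
Optimal value attained by: σ = (2, 1, 0).
Answer: det⊕(W) = 13; verdict: NONSINGULAR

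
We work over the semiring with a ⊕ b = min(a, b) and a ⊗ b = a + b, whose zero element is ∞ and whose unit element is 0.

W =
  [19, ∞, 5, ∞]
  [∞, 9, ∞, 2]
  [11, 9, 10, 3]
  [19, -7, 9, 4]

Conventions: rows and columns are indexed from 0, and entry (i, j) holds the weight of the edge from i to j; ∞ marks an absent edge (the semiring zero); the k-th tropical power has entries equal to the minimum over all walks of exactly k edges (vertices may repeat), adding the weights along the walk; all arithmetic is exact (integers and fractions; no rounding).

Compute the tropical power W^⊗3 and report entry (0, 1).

W^⊗2:
  [16, 14, 15, 8]
  [21, -5, 11, 6]
  [21, -4, 12, 7]
  [20, -3, 13, -5]
W^⊗3:
  [26, 1, 17, 12]
  [22, -1, 15, -3]
  [23, 0, 16, -2]
  [14, -12, 4, -1]
Key observation: the optimum is the walk 0->2->3->1, with weight 5 + 3 + (-7) = 1.
Optimal value attained by: walk 0->2->3->1.
Answer: (W^⊗3)[0][1] = 1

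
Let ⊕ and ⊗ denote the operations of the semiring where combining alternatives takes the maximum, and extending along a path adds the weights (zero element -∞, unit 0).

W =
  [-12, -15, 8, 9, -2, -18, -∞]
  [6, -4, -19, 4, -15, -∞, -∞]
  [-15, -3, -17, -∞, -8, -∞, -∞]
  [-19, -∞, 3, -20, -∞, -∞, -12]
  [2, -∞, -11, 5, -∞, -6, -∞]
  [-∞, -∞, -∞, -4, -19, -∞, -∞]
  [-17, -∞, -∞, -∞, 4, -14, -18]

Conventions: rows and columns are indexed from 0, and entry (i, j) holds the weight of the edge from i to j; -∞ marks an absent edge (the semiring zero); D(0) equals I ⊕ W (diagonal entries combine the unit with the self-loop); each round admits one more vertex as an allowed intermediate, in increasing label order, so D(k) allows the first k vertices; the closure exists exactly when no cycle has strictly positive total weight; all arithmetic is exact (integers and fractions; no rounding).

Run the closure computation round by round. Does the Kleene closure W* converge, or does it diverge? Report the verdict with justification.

D(0):
  [0, -15, 8, 9, -2, -18, -∞]
  [6, 0, -19, 4, -15, -∞, -∞]
  [-15, -3, 0, -∞, -8, -∞, -∞]
  [-19, -∞, 3, 0, -∞, -∞, -12]
  [2, -∞, -11, 5, 0, -6, -∞]
  [-∞, -∞, -∞, -4, -19, 0, -∞]
  [-17, -∞, -∞, -∞, 4, -14, 0]
D(1):
  [0, -15, 8, 9, -2, -18, -∞]
  [6, 0, 14, 15, 4, -12, -∞]
  [-15, -3, 0, -6, -8, -33, -∞]
  [-19, -34, 3, 0, -21, -37, -12]
  [2, -13, 10, 11, 0, -6, -∞]
  [-∞, -∞, -∞, -4, -19, 0, -∞]
  [-17, -32, -9, -8, 4, -14, 0]
Detection: at round 2, diagonal entry (2, 2) turns strictly positive.
Key observation: the cycle 2->1->0->2 has total weight (-3) + 6 + 8, which is strictly positive.
Answer: DIVERGES — positive cycle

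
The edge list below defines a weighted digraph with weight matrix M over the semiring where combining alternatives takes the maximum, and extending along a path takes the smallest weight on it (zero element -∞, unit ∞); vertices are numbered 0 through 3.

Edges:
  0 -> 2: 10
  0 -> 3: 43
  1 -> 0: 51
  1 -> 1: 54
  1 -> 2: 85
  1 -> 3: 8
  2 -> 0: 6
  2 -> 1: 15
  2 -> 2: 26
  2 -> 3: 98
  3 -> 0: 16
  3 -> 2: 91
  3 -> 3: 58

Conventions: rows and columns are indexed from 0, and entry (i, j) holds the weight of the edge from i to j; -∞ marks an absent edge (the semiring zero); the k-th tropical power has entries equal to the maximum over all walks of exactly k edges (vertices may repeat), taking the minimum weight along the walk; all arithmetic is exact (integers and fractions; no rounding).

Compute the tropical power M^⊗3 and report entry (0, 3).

M^⊗2:
  [16, 10, 43, 43]
  [51, 54, 54, 85]
  [16, 15, 91, 58]
  [16, 15, 58, 91]
M^⊗3:
  [16, 15, 43, 43]
  [51, 54, 85, 58]
  [16, 15, 58, 91]
  [16, 15, 91, 58]
Key observation: the optimum is the walk 0->3->2->3, with weight 43 min 91 min 98 = 43.
Optimal value attained by: walk 0->3->2->3.
Answer: (M^⊗3)[0][3] = 43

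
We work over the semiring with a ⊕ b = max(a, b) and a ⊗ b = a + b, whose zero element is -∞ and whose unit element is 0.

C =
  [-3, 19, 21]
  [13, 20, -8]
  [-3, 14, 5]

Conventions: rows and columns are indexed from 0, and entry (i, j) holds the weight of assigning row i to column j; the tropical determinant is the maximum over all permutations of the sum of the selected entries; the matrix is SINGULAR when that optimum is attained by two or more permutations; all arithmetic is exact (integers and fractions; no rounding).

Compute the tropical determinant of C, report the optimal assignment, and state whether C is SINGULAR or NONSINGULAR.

σ = (0, 1, 2): (-3) + 20 + 5 = 22
σ = (0, 2, 1): (-3) + (-8) + 14 = 3
σ = (1, 0, 2): 19 + 13 + 5 = 37
σ = (1, 2, 0): 19 + (-8) + (-3) = 8
σ = (2, 0, 1): 21 + 13 + 14 = 48
σ = (2, 1, 0): 21 + 20 + (-3) = 38
Optimal value attained by: σ = (2, 0, 1).
Answer: det⊕(C) = 48; verdict: NONSINGULAR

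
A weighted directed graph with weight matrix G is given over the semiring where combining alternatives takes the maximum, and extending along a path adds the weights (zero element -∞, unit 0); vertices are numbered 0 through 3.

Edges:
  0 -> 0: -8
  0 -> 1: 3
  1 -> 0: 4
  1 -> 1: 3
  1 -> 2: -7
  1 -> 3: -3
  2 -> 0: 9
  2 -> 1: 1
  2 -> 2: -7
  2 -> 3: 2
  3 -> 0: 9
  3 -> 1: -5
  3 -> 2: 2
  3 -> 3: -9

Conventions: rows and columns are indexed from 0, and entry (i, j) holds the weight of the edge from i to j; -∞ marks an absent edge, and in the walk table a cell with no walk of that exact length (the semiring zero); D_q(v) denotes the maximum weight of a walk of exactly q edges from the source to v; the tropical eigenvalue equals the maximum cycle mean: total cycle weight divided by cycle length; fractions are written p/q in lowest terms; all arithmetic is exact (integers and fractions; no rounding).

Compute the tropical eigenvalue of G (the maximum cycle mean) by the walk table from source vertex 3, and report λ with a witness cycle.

q=0: [-∞, -∞, -∞, 0]
q=1: [9, -5, 2, -9]
q=2: [11, 12, -5, 4]
q=3: [16, 15, 6, 9]
q=4: [19, 19, 11, 12]
Optimal cycle mean attained by: cycle 0->1->0, total 3 + 4, length 2.
Answer: λ = 7/2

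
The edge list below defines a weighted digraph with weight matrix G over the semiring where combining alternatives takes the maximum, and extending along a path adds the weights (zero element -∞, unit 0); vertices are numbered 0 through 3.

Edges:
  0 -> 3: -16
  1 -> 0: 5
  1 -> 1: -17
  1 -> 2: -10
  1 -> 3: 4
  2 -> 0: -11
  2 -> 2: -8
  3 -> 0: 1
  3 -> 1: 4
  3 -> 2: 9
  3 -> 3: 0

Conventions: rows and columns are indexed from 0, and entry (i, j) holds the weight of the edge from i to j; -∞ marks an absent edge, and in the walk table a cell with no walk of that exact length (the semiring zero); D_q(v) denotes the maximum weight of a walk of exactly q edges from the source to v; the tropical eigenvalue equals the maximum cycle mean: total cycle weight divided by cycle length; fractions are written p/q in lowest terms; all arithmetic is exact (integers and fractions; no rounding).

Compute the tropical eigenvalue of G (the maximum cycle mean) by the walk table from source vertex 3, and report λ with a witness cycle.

q=0: [-∞, -∞, -∞, 0]
q=1: [1, 4, 9, 0]
q=2: [9, 4, 9, 8]
q=3: [9, 12, 17, 8]
q=4: [17, 12, 17, 16]
Optimal cycle mean attained by: cycle 1->3->1, total 4 + 4, length 2.
Answer: λ = 4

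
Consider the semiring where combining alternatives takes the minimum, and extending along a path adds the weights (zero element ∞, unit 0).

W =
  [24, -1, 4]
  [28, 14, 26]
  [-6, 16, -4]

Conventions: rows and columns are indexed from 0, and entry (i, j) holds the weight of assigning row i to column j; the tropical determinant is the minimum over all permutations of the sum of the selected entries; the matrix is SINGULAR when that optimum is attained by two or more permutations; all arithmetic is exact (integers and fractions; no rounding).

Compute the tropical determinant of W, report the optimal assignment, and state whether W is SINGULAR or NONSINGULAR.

σ = (0, 1, 2): 24 + 14 + (-4) = 34
σ = (0, 2, 1): 24 + 26 + 16 = 66
σ = (1, 0, 2): (-1) + 28 + (-4) = 23
σ = (1, 2, 0): (-1) + 26 + (-6) = 19
σ = (2, 0, 1): 4 + 28 + 16 = 48
σ = (2, 1, 0): 4 + 14 + (-6) = 12
Optimal value attained by: σ = (2, 1, 0).
Answer: det⊕(W) = 12; verdict: NONSINGULAR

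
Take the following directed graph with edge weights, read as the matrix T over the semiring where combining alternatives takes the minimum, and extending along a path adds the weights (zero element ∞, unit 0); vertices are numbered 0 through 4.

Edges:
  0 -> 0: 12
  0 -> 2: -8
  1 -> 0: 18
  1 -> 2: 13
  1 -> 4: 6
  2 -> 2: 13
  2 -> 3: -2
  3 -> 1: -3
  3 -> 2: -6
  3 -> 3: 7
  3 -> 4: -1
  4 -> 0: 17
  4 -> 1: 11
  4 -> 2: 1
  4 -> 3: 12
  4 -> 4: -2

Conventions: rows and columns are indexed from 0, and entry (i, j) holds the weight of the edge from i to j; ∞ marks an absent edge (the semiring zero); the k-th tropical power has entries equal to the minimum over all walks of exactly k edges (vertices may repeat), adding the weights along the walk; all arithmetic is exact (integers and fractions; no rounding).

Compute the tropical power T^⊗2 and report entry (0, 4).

T^⊗2:
  [24, ∞, 4, -10, ∞]
  [23, 17, 7, 11, 4]
  [∞, -5, -8, 5, -3]
  [15, 4, 0, -8, -3]
  [15, 9, -1, -1, -4]
Key observation: no walk of exactly 2 edges connects these vertices, so the entry is the semiring zero.
Answer: (T^⊗2)[0][4] = ∞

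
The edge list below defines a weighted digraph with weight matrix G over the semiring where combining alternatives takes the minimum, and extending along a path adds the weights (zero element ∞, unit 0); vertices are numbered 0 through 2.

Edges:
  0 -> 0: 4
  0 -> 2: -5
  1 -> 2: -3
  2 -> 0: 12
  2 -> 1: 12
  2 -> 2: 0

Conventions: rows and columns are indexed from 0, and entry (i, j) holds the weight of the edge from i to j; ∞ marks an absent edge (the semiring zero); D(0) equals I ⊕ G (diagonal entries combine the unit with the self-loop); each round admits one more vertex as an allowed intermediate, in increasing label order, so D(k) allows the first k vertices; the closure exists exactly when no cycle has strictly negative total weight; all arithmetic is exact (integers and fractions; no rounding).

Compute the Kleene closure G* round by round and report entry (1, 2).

D(0):
  [0, ∞, -5]
  [∞, 0, -3]
  [12, 12, 0]
D(1):
  [0, ∞, -5]
  [∞, 0, -3]
  [12, 12, 0]
D(2):
  [0, ∞, -5]
  [∞, 0, -3]
  [12, 12, 0]
D(3):
  [0, 7, -5]
  [9, 0, -3]
  [12, 12, 0]
Answer: G*[1][2] = -3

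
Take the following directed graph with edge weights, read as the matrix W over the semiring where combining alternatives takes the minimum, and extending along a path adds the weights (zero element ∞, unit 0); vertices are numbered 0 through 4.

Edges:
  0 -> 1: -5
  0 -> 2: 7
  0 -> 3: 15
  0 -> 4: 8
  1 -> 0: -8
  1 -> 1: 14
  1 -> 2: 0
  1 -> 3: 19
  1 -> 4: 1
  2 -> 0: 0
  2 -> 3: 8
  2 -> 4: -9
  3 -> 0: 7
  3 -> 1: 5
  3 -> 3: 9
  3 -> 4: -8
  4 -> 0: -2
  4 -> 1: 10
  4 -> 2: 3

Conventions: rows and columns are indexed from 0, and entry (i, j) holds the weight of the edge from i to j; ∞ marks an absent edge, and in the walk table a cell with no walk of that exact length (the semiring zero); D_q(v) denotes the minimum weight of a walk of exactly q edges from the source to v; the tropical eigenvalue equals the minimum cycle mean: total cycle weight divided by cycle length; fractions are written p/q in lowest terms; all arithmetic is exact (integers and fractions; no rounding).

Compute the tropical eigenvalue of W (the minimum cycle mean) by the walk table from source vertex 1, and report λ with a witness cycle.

q=0: [∞, 0, ∞, ∞, ∞]
q=1: [-8, 14, 0, 19, 1]
q=2: [-1, -13, -1, 7, -9]
q=3: [-21, -6, -13, 6, -12]
q=4: [-14, -26, -14, -6, -22]
q=5: [-34, -19, -26, -7, -25]
Optimal cycle mean attained by: cycle 0->1->0, total (-5) + (-8), length 2.
Answer: λ = -13/2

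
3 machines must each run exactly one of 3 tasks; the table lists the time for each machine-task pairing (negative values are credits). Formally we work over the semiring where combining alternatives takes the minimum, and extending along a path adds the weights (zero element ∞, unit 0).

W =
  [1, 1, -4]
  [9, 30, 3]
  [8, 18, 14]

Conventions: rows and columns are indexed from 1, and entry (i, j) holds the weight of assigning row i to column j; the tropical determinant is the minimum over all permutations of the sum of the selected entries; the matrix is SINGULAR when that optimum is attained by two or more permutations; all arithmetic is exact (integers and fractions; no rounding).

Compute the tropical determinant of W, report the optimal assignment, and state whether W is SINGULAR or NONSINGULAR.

σ = (1, 2, 3): 1 + 30 + 14 = 45
σ = (1, 3, 2): 1 + 3 + 18 = 22
σ = (2, 1, 3): 1 + 9 + 14 = 24
σ = (2, 3, 1): 1 + 3 + 8 = 12
σ = (3, 1, 2): (-4) + 9 + 18 = 23
σ = (3, 2, 1): (-4) + 30 + 8 = 34
Optimal value attained by: σ = (2, 3, 1).
Answer: det⊕(W) = 12; verdict: NONSINGULAR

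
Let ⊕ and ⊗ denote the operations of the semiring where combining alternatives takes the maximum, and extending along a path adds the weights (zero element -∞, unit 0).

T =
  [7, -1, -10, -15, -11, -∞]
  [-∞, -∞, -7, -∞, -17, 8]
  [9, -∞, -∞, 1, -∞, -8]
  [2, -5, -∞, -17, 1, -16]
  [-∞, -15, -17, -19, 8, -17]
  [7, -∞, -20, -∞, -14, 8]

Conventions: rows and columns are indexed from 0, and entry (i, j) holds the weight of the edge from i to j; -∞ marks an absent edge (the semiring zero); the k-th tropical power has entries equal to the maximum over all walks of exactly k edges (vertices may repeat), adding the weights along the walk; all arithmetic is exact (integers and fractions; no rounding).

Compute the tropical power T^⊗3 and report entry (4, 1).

T^⊗2:
  [14, 6, -3, -8, -3, 7]
  [15, -32, -12, -6, -6, 16]
  [16, 8, -1, -6, 2, 0]
  [9, 1, -8, -13, 9, 3]
  [-8, -7, -9, -11, 16, -7]
  [15, 6, -3, -8, -4, 16]
T^⊗3:
  [21, 13, 4, -1, 5, 15]
  [23, 14, 5, 0, 4, 24]
  [23, 15, 6, 1, 10, 16]
  [16, 8, -1, -6, 17, 11]
  [0, 1, -1, -3, 24, 1]
  [23, 14, 5, 0, 4, 24]
Key observation: the optimum is the walk 4->4->4->1, with weight 8 + 8 + (-15) = 1.
Optimal value attained by: walk 4->4->4->1.
Answer: (T^⊗3)[4][1] = 1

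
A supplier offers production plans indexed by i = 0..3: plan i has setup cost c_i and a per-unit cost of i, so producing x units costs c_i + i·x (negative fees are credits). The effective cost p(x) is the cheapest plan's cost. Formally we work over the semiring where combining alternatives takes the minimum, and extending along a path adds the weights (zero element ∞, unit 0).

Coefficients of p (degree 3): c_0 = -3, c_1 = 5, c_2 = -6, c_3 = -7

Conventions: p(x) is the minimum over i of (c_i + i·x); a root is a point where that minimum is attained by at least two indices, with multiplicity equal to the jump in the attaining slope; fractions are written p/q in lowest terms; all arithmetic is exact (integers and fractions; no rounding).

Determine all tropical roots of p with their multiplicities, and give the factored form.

hull edge (i=0, c=-3) to (i=2, c=-6): slope -3/2, span 2
hull edge (i=2, c=-6) to (i=3, c=-7): slope -1, span 1
Factored form: p(x) = -7 ⊗ (x ⊕ 1) ⊗ (x ⊕ 3/2) ⊗ (x ⊕ 3/2)
Answer: roots = 1 (mult 1), 3/2 (mult 2)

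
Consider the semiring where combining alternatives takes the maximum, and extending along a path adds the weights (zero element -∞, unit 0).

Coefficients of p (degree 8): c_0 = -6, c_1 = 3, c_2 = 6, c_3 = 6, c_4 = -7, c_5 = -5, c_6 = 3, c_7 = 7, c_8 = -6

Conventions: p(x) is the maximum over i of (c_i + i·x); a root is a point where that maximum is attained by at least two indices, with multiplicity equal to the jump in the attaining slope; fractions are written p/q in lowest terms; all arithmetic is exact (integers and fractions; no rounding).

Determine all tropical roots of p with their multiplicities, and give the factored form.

hull edge (i=0, c=-6) to (i=1, c=3): slope 9, span 1
hull edge (i=1, c=3) to (i=2, c=6): slope 3, span 1
hull edge (i=2, c=6) to (i=7, c=7): slope 1/5, span 5
hull edge (i=7, c=7) to (i=8, c=-6): slope -13, span 1
Factored form: p(x) = -6 ⊗ (x ⊕ (-9)) ⊗ (x ⊕ (-3)) ⊗ (x ⊕ (-1/5)) ⊗ (x ⊕ (-1/5)) ⊗ (x ⊕ (-1/5)) ⊗ (x ⊕ (-1/5)) ⊗ (x ⊕ (-1/5)) ⊗ (x ⊕ 13)
Answer: roots = -9 (mult 1), -3 (mult 1), -1/5 (mult 5), 13 (mult 1)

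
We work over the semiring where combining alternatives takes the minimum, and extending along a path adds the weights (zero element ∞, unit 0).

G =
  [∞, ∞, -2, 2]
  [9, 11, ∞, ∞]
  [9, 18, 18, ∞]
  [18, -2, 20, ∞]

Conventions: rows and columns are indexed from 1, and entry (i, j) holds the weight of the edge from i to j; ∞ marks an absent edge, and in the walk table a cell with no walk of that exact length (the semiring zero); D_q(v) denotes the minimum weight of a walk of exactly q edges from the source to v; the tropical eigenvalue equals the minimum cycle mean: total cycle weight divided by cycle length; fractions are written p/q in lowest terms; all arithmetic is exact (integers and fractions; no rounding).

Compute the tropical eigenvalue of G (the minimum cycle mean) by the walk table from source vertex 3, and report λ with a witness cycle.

q=0: [∞, ∞, 0, ∞]
q=1: [9, 18, 18, ∞]
q=2: [27, 29, 7, 11]
q=3: [16, 9, 25, 29]
q=4: [18, 20, 14, 18]
Optimal cycle mean attained by: cycle 1->4->2->1, total 2 + (-2) + 9, length 3.
Answer: λ = 3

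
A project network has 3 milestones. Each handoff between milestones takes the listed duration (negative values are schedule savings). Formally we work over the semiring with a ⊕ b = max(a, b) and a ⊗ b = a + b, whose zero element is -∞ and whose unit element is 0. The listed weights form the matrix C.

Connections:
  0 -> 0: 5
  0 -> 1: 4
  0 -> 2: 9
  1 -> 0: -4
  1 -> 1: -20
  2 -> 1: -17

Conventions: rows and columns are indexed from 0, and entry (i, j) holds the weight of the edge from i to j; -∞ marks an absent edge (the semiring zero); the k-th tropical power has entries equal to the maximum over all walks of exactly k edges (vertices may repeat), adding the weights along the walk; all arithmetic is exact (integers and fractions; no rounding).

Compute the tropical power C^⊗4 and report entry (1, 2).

C^⊗2:
  [10, 9, 14]
  [1, 0, 5]
  [-21, -37, -∞]
C^⊗3:
  [15, 14, 19]
  [6, 5, 10]
  [-16, -17, -12]
C^⊗4:
  [20, 19, 24]
  [11, 10, 15]
  [-11, -12, -7]
Key observation: the optimum is the walk 1->0->0->0->2, with weight (-4) + 5 + 5 + 9 = 15.
Optimal value attained by: walk 1->0->0->0->2.
Answer: (C^⊗4)[1][2] = 15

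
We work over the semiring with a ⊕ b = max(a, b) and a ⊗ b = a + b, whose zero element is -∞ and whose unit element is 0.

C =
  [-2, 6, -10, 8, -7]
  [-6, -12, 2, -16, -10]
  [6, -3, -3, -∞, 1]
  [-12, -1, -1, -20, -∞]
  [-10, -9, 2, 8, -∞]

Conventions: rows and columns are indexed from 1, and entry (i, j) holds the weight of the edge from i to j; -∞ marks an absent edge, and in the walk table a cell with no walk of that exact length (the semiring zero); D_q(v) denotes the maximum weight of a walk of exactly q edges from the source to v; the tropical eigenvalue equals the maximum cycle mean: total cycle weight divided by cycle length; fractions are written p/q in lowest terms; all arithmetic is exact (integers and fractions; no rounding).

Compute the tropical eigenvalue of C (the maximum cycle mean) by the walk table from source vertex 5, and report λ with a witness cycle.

q=0: [-∞, -∞, -∞, -∞, 0]
q=1: [-10, -9, 2, 8, -∞]
q=2: [8, 7, 7, -2, 3]
q=3: [13, 14, 9, 16, 8]
q=4: [15, 19, 16, 21, 10]
q=5: [22, 21, 21, 23, 17]
Optimal cycle mean attained by: cycle 1->2->3->1, total 6 + 2 + 6, length 3.
Answer: λ = 14/3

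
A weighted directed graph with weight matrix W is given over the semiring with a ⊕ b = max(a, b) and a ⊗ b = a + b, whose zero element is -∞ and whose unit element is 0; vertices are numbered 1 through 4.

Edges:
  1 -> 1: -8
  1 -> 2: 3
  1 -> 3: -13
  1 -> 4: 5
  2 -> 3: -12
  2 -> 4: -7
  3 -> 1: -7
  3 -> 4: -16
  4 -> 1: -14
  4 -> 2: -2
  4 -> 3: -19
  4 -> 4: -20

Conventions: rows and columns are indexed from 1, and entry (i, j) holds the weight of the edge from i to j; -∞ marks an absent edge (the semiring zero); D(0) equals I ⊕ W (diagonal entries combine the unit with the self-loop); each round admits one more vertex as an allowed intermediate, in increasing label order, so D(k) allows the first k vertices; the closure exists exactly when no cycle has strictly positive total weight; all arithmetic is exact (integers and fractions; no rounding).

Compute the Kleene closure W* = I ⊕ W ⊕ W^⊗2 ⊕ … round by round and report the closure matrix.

D(0):
  [0, 3, -13, 5]
  [-∞, 0, -12, -7]
  [-7, -∞, 0, -16]
  [-14, -2, -19, 0]
D(1):
  [0, 3, -13, 5]
  [-∞, 0, -12, -7]
  [-7, -4, 0, -2]
  [-14, -2, -19, 0]
D(2):
  [0, 3, -9, 5]
  [-∞, 0, -12, -7]
  [-7, -4, 0, -2]
  [-14, -2, -14, 0]
D(3):
  [0, 3, -9, 5]
  [-19, 0, -12, -7]
  [-7, -4, 0, -2]
  [-14, -2, -14, 0]
D(4):
  [0, 3, -9, 5]
  [-19, 0, -12, -7]
  [-7, -4, 0, -2]
  [-14, -2, -14, 0]
Answer: W* = [[0, 3, -9, 5], [-19, 0, -12, -7], [-7, -4, 0, -2], [-14, -2, -14, 0]]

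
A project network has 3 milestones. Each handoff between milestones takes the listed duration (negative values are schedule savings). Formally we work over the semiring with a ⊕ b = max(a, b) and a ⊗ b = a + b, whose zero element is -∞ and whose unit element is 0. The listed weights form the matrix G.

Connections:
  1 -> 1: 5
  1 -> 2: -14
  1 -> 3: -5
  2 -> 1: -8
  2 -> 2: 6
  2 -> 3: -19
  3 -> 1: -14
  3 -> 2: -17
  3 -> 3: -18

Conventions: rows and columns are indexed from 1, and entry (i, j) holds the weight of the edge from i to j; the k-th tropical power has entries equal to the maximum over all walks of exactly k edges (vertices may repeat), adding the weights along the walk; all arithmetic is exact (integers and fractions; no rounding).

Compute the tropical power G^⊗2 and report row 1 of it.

G^⊗2:
  [10, -8, 0]
  [-2, 12, -13]
  [-9, -11, -19]
Answer: row 1 of G^⊗2 = [10, -8, 0]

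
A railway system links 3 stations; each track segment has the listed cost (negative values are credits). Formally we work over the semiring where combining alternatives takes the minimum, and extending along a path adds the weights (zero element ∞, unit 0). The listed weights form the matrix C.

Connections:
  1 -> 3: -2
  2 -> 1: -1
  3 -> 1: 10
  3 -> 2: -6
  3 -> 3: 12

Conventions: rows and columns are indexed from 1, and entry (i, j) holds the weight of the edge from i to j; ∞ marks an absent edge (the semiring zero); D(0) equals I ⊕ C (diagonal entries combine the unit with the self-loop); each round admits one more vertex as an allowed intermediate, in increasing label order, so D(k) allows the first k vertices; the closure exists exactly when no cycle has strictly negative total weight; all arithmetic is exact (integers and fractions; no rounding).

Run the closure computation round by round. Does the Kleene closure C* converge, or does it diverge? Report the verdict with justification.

D(0):
  [0, ∞, -2]
  [-1, 0, ∞]
  [10, -6, 0]
D(1):
  [0, ∞, -2]
  [-1, 0, -3]
  [10, -6, 0]
Detection: at round 2, diagonal entry (3, 3) turns strictly negative.
Key observation: the cycle 3->2->1->3 has total weight (-6) + (-1) + (-2), which is strictly negative.
Answer: DIVERGES — negative cycle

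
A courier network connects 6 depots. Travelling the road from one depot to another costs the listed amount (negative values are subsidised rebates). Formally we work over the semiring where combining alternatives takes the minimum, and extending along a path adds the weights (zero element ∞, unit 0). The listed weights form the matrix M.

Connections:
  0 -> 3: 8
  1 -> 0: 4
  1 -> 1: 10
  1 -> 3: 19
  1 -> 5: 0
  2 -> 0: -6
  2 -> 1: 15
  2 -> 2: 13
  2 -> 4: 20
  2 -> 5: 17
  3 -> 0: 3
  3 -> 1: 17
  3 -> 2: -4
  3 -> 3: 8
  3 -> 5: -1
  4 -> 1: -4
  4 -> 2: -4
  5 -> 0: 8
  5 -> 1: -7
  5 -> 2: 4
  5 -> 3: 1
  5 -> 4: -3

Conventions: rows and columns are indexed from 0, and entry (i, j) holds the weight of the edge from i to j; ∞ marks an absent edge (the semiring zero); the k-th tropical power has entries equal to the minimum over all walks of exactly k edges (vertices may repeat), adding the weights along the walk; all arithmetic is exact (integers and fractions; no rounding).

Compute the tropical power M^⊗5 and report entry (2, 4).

M^⊗2:
  [11, 25, 4, 16, ∞, 7]
  [8, -7, 4, 1, -3, 10]
  [7, 10, 16, 2, 14, 15]
  [-10, -8, 3, 0, -4, 7]
  [-10, 6, 9, 15, 16, -4]
  [-3, -7, -7, 9, 24, -7]
M^⊗3:
  [-2, 0, 11, 8, 4, 15]
  [-3, -7, -7, 9, 7, -7]
  [5, 8, -2, 10, 12, 1]
  [-4, -8, -8, -2, 4, -8]
  [3, -11, 0, -3, -7, 6]
  [-13, -14, -3, -6, -10, -7]
M^⊗4:
  [4, 0, 0, 6, 12, 0]
  [-13, -14, -3, -6, -10, -7]
  [-8, -6, 5, 2, -2, 8]
  [-14, -15, -6, -7, -11, -8]
  [-7, -11, -11, 5, 3, -11]
  [-10, -14, -14, -6, -10, -14]
M^⊗5:
  [-6, -7, 2, 1, -3, 0]
  [-10, -14, -14, -6, -10, -14]
  [-2, -6, -6, 0, 5, -6]
  [-12, -15, -15, -7, -11, -15]
  [-17, -18, -7, -10, -14, -11]
  [-20, -21, -14, -13, -17, -14]
Key observation: the optimum is the walk 2->1->5->1->5->4, with weight 15 + 0 + (-7) + 0 + (-3) = 5.
Optimal value attained by: walk 2->1->5->1->5->4.
Answer: (M^⊗5)[2][4] = 5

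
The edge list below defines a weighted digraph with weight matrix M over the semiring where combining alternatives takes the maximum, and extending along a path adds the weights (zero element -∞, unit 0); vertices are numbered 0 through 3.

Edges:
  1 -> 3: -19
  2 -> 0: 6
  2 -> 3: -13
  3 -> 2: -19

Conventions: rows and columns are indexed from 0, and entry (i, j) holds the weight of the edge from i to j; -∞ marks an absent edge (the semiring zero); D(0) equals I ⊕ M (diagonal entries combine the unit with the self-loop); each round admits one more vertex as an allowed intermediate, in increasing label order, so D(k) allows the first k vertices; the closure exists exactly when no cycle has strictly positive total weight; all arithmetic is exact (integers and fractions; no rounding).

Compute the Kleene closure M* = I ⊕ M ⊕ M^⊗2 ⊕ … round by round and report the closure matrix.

D(0):
  [0, -∞, -∞, -∞]
  [-∞, 0, -∞, -19]
  [6, -∞, 0, -13]
  [-∞, -∞, -19, 0]
D(1):
  [0, -∞, -∞, -∞]
  [-∞, 0, -∞, -19]
  [6, -∞, 0, -13]
  [-∞, -∞, -19, 0]
D(2):
  [0, -∞, -∞, -∞]
  [-∞, 0, -∞, -19]
  [6, -∞, 0, -13]
  [-∞, -∞, -19, 0]
D(3):
  [0, -∞, -∞, -∞]
  [-∞, 0, -∞, -19]
  [6, -∞, 0, -13]
  [-13, -∞, -19, 0]
D(4):
  [0, -∞, -∞, -∞]
  [-32, 0, -38, -19]
  [6, -∞, 0, -13]
  [-13, -∞, -19, 0]
Answer: M* = [[0, -∞, -∞, -∞], [-32, 0, -38, -19], [6, -∞, 0, -13], [-13, -∞, -19, 0]]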